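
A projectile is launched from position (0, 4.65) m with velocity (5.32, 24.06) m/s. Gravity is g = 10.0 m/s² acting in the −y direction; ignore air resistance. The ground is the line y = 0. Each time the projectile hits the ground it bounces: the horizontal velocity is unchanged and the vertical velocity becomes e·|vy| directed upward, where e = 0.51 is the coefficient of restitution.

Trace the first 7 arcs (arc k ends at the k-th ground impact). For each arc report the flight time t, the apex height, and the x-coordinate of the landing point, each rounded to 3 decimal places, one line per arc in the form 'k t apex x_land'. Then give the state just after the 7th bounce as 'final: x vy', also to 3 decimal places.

Arc 1: start y=4.650, vy=24.060 → t=4.998, apex=33.594, x_land=26.590, impact vy=-25.921
  bounce: vy ← 0.51·25.921 = 13.220
Arc 2: start y=0.000, vy=13.220 → t=2.644, apex=8.738, x_land=40.655, impact vy=-13.220
  bounce: vy ← 0.51·13.220 = 6.742
Arc 3: start y=0.000, vy=6.742 → t=1.348, apex=2.273, x_land=47.829, impact vy=-6.742
  bounce: vy ← 0.51·6.742 = 3.438
Arc 4: start y=0.000, vy=3.438 → t=0.688, apex=0.591, x_land=51.487, impact vy=-3.438
  bounce: vy ← 0.51·3.438 = 1.754
Arc 5: start y=0.000, vy=1.754 → t=0.351, apex=0.154, x_land=53.353, impact vy=-1.754
  bounce: vy ← 0.51·1.754 = 0.894
Arc 6: start y=0.000, vy=0.894 → t=0.179, apex=0.040, x_land=54.305, impact vy=-0.894
  bounce: vy ← 0.51·0.894 = 0.456
Arc 7: start y=0.000, vy=0.456 → t=0.091, apex=0.010, x_land=54.790, impact vy=-0.456
  bounce: vy ← 0.51·0.456 = 0.233

1 4.998 33.594 26.590
2 2.644 8.738 40.655
3 1.348 2.273 47.829
4 0.688 0.591 51.487
5 0.351 0.154 53.353
6 0.179 0.040 54.305
7 0.091 0.010 54.790
final: 54.790 0.233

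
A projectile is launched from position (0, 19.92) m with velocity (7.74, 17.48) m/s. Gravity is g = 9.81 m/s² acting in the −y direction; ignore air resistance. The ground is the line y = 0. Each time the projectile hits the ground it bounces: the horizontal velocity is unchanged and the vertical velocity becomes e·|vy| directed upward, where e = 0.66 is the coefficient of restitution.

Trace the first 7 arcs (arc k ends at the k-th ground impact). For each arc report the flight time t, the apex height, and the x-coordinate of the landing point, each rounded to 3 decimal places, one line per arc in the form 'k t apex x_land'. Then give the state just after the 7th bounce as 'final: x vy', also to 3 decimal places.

1 4.472 35.493 34.612
2 3.551 15.461 62.096
3 2.344 6.735 80.235
4 1.547 2.934 92.206
5 1.021 1.278 100.108
6 0.674 0.557 105.323
7 0.445 0.242 108.764
final: 108.764 1.440

Arc 1: start y=19.920, vy=17.480 → t=4.472, apex=35.493, x_land=34.612, impact vy=-26.389
  bounce: vy ← 0.66·26.389 = 17.417
Arc 2: start y=0.000, vy=17.417 → t=3.551, apex=15.461, x_land=62.096, impact vy=-17.417
  bounce: vy ← 0.66·17.417 = 11.495
Arc 3: start y=0.000, vy=11.495 → t=2.344, apex=6.735, x_land=80.235, impact vy=-11.495
  bounce: vy ← 0.66·11.495 = 7.587
Arc 4: start y=0.000, vy=7.587 → t=1.547, apex=2.934, x_land=92.206, impact vy=-7.587
  bounce: vy ← 0.66·7.587 = 5.007
Arc 5: start y=0.000, vy=5.007 → t=1.021, apex=1.278, x_land=100.108, impact vy=-5.007
  bounce: vy ← 0.66·5.007 = 3.305
Arc 6: start y=0.000, vy=3.305 → t=0.674, apex=0.557, x_land=105.323, impact vy=-3.305
  bounce: vy ← 0.66·3.305 = 2.181
Arc 7: start y=0.000, vy=2.181 → t=0.445, apex=0.242, x_land=108.764, impact vy=-2.181
  bounce: vy ← 0.66·2.181 = 1.440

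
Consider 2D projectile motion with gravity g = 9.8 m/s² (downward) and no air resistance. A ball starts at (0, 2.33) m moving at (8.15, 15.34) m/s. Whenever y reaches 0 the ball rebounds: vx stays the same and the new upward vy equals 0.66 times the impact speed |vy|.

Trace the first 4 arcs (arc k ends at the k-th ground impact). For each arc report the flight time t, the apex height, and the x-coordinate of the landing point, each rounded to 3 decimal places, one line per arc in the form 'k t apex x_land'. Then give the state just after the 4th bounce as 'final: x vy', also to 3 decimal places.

Arc 1: start y=2.330, vy=15.340 → t=3.276, apex=14.336, x_land=26.698, impact vy=-16.763
  bounce: vy ← 0.66·16.763 = 11.063
Arc 2: start y=0.000, vy=11.063 → t=2.258, apex=6.245, x_land=45.099, impact vy=-11.063
  bounce: vy ← 0.66·11.063 = 7.302
Arc 3: start y=0.000, vy=7.302 → t=1.490, apex=2.720, x_land=57.244, impact vy=-7.302
  bounce: vy ← 0.66·7.302 = 4.819
Arc 4: start y=0.000, vy=4.819 → t=0.984, apex=1.185, x_land=65.259, impact vy=-4.819
  bounce: vy ← 0.66·4.819 = 3.181

1 3.276 14.336 26.698
2 2.258 6.245 45.099
3 1.490 2.720 57.244
4 0.984 1.185 65.259
final: 65.259 3.181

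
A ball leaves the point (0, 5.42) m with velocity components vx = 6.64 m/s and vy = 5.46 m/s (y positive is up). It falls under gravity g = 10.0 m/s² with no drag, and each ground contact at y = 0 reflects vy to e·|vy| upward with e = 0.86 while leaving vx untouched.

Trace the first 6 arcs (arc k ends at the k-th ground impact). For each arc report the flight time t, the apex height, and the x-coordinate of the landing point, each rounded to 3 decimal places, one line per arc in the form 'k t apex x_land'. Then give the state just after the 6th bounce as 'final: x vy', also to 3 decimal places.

Arc 1: start y=5.420, vy=5.460 → t=1.722, apex=6.911, x_land=11.432, impact vy=-11.756
  bounce: vy ← 0.86·11.756 = 10.110
Arc 2: start y=0.000, vy=10.110 → t=2.022, apex=5.111, x_land=24.858, impact vy=-10.110
  bounce: vy ← 0.86·10.110 = 8.695
Arc 3: start y=0.000, vy=8.695 → t=1.739, apex=3.780, x_land=36.405, impact vy=-8.695
  bounce: vy ← 0.86·8.695 = 7.478
Arc 4: start y=0.000, vy=7.478 → t=1.496, apex=2.796, x_land=46.336, impact vy=-7.478
  bounce: vy ← 0.86·7.478 = 6.431
Arc 5: start y=0.000, vy=6.431 → t=1.286, apex=2.068, x_land=54.876, impact vy=-6.431
  bounce: vy ← 0.86·6.431 = 5.531
Arc 6: start y=0.000, vy=5.531 → t=1.106, apex=1.529, x_land=62.220, impact vy=-5.531
  bounce: vy ← 0.86·5.531 = 4.756

1 1.722 6.911 11.432
2 2.022 5.111 24.858
3 1.739 3.780 36.405
4 1.496 2.796 46.336
5 1.286 2.068 54.876
6 1.106 1.529 62.220
final: 62.220 4.756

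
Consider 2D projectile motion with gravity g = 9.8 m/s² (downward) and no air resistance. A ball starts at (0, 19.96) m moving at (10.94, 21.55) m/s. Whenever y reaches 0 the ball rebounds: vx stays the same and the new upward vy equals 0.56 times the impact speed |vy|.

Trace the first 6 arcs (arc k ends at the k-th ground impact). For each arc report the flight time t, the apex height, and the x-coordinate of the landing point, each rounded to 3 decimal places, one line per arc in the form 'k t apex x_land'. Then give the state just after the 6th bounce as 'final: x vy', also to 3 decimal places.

1 5.184 43.654 56.710
2 3.343 13.690 93.283
3 1.872 4.293 113.763
4 1.048 1.346 125.232
5 0.587 0.422 131.654
6 0.329 0.132 135.251
final: 135.251 0.902

Arc 1: start y=19.960, vy=21.550 → t=5.184, apex=43.654, x_land=56.710, impact vy=-29.251
  bounce: vy ← 0.56·29.251 = 16.381
Arc 2: start y=0.000, vy=16.381 → t=3.343, apex=13.690, x_land=93.283, impact vy=-16.381
  bounce: vy ← 0.56·16.381 = 9.173
Arc 3: start y=0.000, vy=9.173 → t=1.872, apex=4.293, x_land=113.763, impact vy=-9.173
  bounce: vy ← 0.56·9.173 = 5.137
Arc 4: start y=0.000, vy=5.137 → t=1.048, apex=1.346, x_land=125.232, impact vy=-5.137
  bounce: vy ← 0.56·5.137 = 2.877
Arc 5: start y=0.000, vy=2.877 → t=0.587, apex=0.422, x_land=131.654, impact vy=-2.877
  bounce: vy ← 0.56·2.877 = 1.611
Arc 6: start y=0.000, vy=1.611 → t=0.329, apex=0.132, x_land=135.251, impact vy=-1.611
  bounce: vy ← 0.56·1.611 = 0.902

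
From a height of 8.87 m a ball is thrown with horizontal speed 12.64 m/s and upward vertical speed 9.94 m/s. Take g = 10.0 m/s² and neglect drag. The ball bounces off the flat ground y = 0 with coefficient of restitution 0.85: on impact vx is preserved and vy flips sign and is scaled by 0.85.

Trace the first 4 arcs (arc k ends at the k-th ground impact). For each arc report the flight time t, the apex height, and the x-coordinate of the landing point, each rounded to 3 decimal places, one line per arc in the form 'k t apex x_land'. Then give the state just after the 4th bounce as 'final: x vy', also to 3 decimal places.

Arc 1: start y=8.870, vy=9.940 → t=2.656, apex=13.810, x_land=33.571, impact vy=-16.619
  bounce: vy ← 0.85·16.619 = 14.126
Arc 2: start y=0.000, vy=14.126 → t=2.825, apex=9.978, x_land=69.283, impact vy=-14.126
  bounce: vy ← 0.85·14.126 = 12.007
Arc 3: start y=0.000, vy=12.007 → t=2.401, apex=7.209, x_land=99.638, impact vy=-12.007
  bounce: vy ← 0.85·12.007 = 10.206
Arc 4: start y=0.000, vy=10.206 → t=2.041, apex=5.209, x_land=125.439, impact vy=-10.206
  bounce: vy ← 0.85·10.206 = 8.675

1 2.656 13.810 33.571
2 2.825 9.978 69.283
3 2.401 7.209 99.638
4 2.041 5.209 125.439
final: 125.439 8.675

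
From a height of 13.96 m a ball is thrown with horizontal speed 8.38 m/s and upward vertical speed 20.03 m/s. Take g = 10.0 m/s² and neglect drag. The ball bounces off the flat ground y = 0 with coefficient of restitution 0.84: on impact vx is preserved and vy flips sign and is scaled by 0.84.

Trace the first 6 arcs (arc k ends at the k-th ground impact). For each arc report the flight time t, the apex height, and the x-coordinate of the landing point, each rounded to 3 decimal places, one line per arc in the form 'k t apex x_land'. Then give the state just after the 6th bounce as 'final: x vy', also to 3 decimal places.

1 4.611 34.020 38.644
2 4.382 24.005 75.367
3 3.681 16.938 106.214
4 3.092 11.951 132.125
5 2.597 8.433 153.891
6 2.182 5.950 172.174
final: 172.174 9.163

Arc 1: start y=13.960, vy=20.030 → t=4.611, apex=34.020, x_land=38.644, impact vy=-26.084
  bounce: vy ← 0.84·26.084 = 21.911
Arc 2: start y=0.000, vy=21.911 → t=4.382, apex=24.005, x_land=75.367, impact vy=-21.911
  bounce: vy ← 0.84·21.911 = 18.405
Arc 3: start y=0.000, vy=18.405 → t=3.681, apex=16.938, x_land=106.214, impact vy=-18.405
  bounce: vy ← 0.84·18.405 = 15.460
Arc 4: start y=0.000, vy=15.460 → t=3.092, apex=11.951, x_land=132.125, impact vy=-15.460
  bounce: vy ← 0.84·15.460 = 12.987
Arc 5: start y=0.000, vy=12.987 → t=2.597, apex=8.433, x_land=153.891, impact vy=-12.987
  bounce: vy ← 0.84·12.987 = 10.909
Arc 6: start y=0.000, vy=10.909 → t=2.182, apex=5.950, x_land=172.174, impact vy=-10.909
  bounce: vy ← 0.84·10.909 = 9.163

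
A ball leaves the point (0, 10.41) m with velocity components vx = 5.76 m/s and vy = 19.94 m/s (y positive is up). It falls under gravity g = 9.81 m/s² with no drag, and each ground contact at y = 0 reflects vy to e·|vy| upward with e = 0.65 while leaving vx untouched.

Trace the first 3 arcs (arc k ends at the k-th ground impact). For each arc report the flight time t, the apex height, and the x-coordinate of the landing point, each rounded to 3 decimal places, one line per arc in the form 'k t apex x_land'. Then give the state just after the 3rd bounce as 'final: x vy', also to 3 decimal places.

1 4.533 30.675 26.112
2 3.251 12.960 44.838
3 2.113 5.476 57.010
final: 57.010 6.737

Arc 1: start y=10.410, vy=19.940 → t=4.533, apex=30.675, x_land=26.112, impact vy=-24.533
  bounce: vy ← 0.65·24.533 = 15.946
Arc 2: start y=0.000, vy=15.946 → t=3.251, apex=12.960, x_land=44.838, impact vy=-15.946
  bounce: vy ← 0.65·15.946 = 10.365
Arc 3: start y=0.000, vy=10.365 → t=2.113, apex=5.476, x_land=57.010, impact vy=-10.365
  bounce: vy ← 0.65·10.365 = 6.737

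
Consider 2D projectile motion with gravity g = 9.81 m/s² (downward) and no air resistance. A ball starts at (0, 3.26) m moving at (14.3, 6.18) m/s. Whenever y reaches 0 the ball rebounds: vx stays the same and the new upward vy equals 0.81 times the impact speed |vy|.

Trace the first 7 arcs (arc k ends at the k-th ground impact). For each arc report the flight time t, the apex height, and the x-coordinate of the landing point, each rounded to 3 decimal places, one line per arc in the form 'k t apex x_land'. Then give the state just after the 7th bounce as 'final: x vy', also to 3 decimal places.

Arc 1: start y=3.260, vy=6.180 → t=1.660, apex=5.207, x_land=23.742, impact vy=-10.107
  bounce: vy ← 0.81·10.107 = 8.187
Arc 2: start y=0.000, vy=8.187 → t=1.669, apex=3.416, x_land=47.609, impact vy=-8.187
  bounce: vy ← 0.81·8.187 = 6.631
Arc 3: start y=0.000, vy=6.631 → t=1.352, apex=2.241, x_land=66.942, impact vy=-6.631
  bounce: vy ← 0.81·6.631 = 5.371
Arc 4: start y=0.000, vy=5.371 → t=1.095, apex=1.470, x_land=82.602, impact vy=-5.371
  bounce: vy ← 0.81·5.371 = 4.351
Arc 5: start y=0.000, vy=4.351 → t=0.887, apex=0.965, x_land=95.286, impact vy=-4.351
  bounce: vy ← 0.81·4.351 = 3.524
Arc 6: start y=0.000, vy=3.524 → t=0.718, apex=0.633, x_land=105.560, impact vy=-3.524
  bounce: vy ← 0.81·3.524 = 2.855
Arc 7: start y=0.000, vy=2.855 → t=0.582, apex=0.415, x_land=113.882, impact vy=-2.855
  bounce: vy ← 0.81·2.855 = 2.312

1 1.660 5.207 23.742
2 1.669 3.416 47.609
3 1.352 2.241 66.942
4 1.095 1.470 82.602
5 0.887 0.965 95.286
6 0.718 0.633 105.560
7 0.582 0.415 113.882
final: 113.882 2.312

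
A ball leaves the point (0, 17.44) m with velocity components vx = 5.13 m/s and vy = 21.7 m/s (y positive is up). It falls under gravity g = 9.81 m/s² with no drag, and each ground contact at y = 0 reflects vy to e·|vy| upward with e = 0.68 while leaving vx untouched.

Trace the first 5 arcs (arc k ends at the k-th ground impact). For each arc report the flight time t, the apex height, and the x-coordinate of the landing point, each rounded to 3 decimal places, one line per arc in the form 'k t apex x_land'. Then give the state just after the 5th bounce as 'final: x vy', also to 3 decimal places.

1 5.119 41.441 26.259
2 3.953 19.162 46.538
3 2.688 8.861 60.328
4 1.828 4.097 69.705
5 1.243 1.895 76.081
final: 76.081 4.146

Arc 1: start y=17.440, vy=21.700 → t=5.119, apex=41.441, x_land=26.259, impact vy=-28.514
  bounce: vy ← 0.68·28.514 = 19.390
Arc 2: start y=0.000, vy=19.390 → t=3.953, apex=19.162, x_land=46.538, impact vy=-19.390
  bounce: vy ← 0.68·19.390 = 13.185
Arc 3: start y=0.000, vy=13.185 → t=2.688, apex=8.861, x_land=60.328, impact vy=-13.185
  bounce: vy ← 0.68·13.185 = 8.966
Arc 4: start y=0.000, vy=8.966 → t=1.828, apex=4.097, x_land=69.705, impact vy=-8.966
  bounce: vy ← 0.68·8.966 = 6.097
Arc 5: start y=0.000, vy=6.097 → t=1.243, apex=1.895, x_land=76.081, impact vy=-6.097
  bounce: vy ← 0.68·6.097 = 4.146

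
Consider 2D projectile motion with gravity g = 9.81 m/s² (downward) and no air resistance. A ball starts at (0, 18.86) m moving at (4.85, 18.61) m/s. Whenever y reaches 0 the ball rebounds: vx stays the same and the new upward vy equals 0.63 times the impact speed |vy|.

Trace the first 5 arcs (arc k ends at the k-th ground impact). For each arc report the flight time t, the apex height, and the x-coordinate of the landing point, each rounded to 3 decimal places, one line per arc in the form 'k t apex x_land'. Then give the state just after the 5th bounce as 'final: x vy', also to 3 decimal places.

Arc 1: start y=18.860, vy=18.610 → t=4.625, apex=36.512, x_land=22.433, impact vy=-26.765
  bounce: vy ← 0.63·26.765 = 16.862
Arc 2: start y=0.000, vy=16.862 → t=3.438, apex=14.492, x_land=39.106, impact vy=-16.862
  bounce: vy ← 0.63·16.862 = 10.623
Arc 3: start y=0.000, vy=10.623 → t=2.166, apex=5.752, x_land=49.610, impact vy=-10.623
  bounce: vy ← 0.63·10.623 = 6.693
Arc 4: start y=0.000, vy=6.693 → t=1.364, apex=2.283, x_land=56.227, impact vy=-6.693
  bounce: vy ← 0.63·6.693 = 4.216
Arc 5: start y=0.000, vy=4.216 → t=0.860, apex=0.906, x_land=60.396, impact vy=-4.216
  bounce: vy ← 0.63·4.216 = 2.656

1 4.625 36.512 22.433
2 3.438 14.492 39.106
3 2.166 5.752 49.610
4 1.364 2.283 56.227
5 0.860 0.906 60.396
final: 60.396 2.656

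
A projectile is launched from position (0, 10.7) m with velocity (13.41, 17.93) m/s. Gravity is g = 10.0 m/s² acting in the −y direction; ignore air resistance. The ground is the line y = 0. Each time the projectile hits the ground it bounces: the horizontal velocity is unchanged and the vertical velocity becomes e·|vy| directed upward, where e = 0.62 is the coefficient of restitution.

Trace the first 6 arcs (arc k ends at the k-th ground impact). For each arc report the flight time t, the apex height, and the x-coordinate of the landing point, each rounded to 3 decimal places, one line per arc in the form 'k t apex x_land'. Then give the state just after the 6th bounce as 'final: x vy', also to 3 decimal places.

Arc 1: start y=10.700, vy=17.930 → t=4.107, apex=26.774, x_land=55.076, impact vy=-23.141
  bounce: vy ← 0.62·23.141 = 14.347
Arc 2: start y=0.000, vy=14.347 → t=2.869, apex=10.292, x_land=93.555, impact vy=-14.347
  bounce: vy ← 0.62·14.347 = 8.895
Arc 3: start y=0.000, vy=8.895 → t=1.779, apex=3.956, x_land=117.412, impact vy=-8.895
  bounce: vy ← 0.62·8.895 = 5.515
Arc 4: start y=0.000, vy=5.515 → t=1.103, apex=1.521, x_land=132.203, impact vy=-5.515
  bounce: vy ← 0.62·5.515 = 3.419
Arc 5: start y=0.000, vy=3.419 → t=0.684, apex=0.585, x_land=141.374, impact vy=-3.419
  bounce: vy ← 0.62·3.419 = 2.120
Arc 6: start y=0.000, vy=2.120 → t=0.424, apex=0.225, x_land=147.059, impact vy=-2.120
  bounce: vy ← 0.62·2.120 = 1.314

1 4.107 26.774 55.076
2 2.869 10.292 93.555
3 1.779 3.956 117.412
4 1.103 1.521 132.203
5 0.684 0.585 141.374
6 0.424 0.225 147.059
final: 147.059 1.314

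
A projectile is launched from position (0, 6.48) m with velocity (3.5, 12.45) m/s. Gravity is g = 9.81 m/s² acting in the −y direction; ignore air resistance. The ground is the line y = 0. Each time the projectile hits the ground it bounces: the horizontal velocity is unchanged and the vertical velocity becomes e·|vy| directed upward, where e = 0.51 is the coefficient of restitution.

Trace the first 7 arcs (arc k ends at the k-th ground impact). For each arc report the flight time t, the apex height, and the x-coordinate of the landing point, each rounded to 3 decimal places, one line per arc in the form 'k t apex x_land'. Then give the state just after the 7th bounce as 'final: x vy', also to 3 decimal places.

Arc 1: start y=6.480, vy=12.450 → t=2.981, apex=14.380, x_land=10.435, impact vy=-16.797
  bounce: vy ← 0.51·16.797 = 8.566
Arc 2: start y=0.000, vy=8.566 → t=1.746, apex=3.740, x_land=16.547, impact vy=-8.566
  bounce: vy ← 0.51·8.566 = 4.369
Arc 3: start y=0.000, vy=4.369 → t=0.891, apex=0.973, x_land=19.665, impact vy=-4.369
  bounce: vy ← 0.51·4.369 = 2.228
Arc 4: start y=0.000, vy=2.228 → t=0.454, apex=0.253, x_land=21.255, impact vy=-2.228
  bounce: vy ← 0.51·2.228 = 1.136
Arc 5: start y=0.000, vy=1.136 → t=0.232, apex=0.066, x_land=22.066, impact vy=-1.136
  bounce: vy ← 0.51·1.136 = 0.580
Arc 6: start y=0.000, vy=0.580 → t=0.118, apex=0.017, x_land=22.479, impact vy=-0.580
  bounce: vy ← 0.51·0.580 = 0.296
Arc 7: start y=0.000, vy=0.296 → t=0.060, apex=0.004, x_land=22.690, impact vy=-0.296
  bounce: vy ← 0.51·0.296 = 0.151

1 2.981 14.380 10.435
2 1.746 3.740 16.547
3 0.891 0.973 19.665
4 0.454 0.253 21.255
5 0.232 0.066 22.066
6 0.118 0.017 22.479
7 0.060 0.004 22.690
final: 22.690 0.151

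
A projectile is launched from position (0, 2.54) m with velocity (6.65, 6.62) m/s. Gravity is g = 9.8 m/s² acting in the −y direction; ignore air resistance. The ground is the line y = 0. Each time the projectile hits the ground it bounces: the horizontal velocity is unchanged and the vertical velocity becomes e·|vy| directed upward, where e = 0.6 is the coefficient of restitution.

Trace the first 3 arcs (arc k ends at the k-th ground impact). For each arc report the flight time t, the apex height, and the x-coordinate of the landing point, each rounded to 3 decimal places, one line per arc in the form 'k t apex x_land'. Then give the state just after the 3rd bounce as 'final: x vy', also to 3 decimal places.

Arc 1: start y=2.540, vy=6.620 → t=1.663, apex=4.776, x_land=11.057, impact vy=-9.675
  bounce: vy ← 0.6·9.675 = 5.805
Arc 2: start y=0.000, vy=5.805 → t=1.185, apex=1.719, x_land=18.936, impact vy=-5.805
  bounce: vy ← 0.6·5.805 = 3.483
Arc 3: start y=0.000, vy=3.483 → t=0.711, apex=0.619, x_land=23.663, impact vy=-3.483
  bounce: vy ← 0.6·3.483 = 2.090

1 1.663 4.776 11.057
2 1.185 1.719 18.936
3 0.711 0.619 23.663
final: 23.663 2.090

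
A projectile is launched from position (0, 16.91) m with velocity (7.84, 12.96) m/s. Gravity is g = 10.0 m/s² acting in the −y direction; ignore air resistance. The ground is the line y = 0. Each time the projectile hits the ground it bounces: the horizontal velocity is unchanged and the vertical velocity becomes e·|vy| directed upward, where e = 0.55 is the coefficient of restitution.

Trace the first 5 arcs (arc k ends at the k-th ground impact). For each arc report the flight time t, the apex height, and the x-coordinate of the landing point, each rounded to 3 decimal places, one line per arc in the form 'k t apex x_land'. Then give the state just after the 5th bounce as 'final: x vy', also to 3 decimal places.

Arc 1: start y=16.910, vy=12.960 → t=3.546, apex=25.308, x_land=27.799, impact vy=-22.498
  bounce: vy ← 0.55·22.498 = 12.374
Arc 2: start y=0.000, vy=12.374 → t=2.475, apex=7.656, x_land=47.201, impact vy=-12.374
  bounce: vy ← 0.55·12.374 = 6.806
Arc 3: start y=0.000, vy=6.806 → t=1.361, apex=2.316, x_land=57.873, impact vy=-6.806
  bounce: vy ← 0.55·6.806 = 3.743
Arc 4: start y=0.000, vy=3.743 → t=0.749, apex=0.701, x_land=63.742, impact vy=-3.743
  bounce: vy ← 0.55·3.743 = 2.059
Arc 5: start y=0.000, vy=2.059 → t=0.412, apex=0.212, x_land=66.970, impact vy=-2.059
  bounce: vy ← 0.55·2.059 = 1.132

1 3.546 25.308 27.799
2 2.475 7.656 47.201
3 1.361 2.316 57.873
4 0.749 0.701 63.742
5 0.412 0.212 66.970
final: 66.970 1.132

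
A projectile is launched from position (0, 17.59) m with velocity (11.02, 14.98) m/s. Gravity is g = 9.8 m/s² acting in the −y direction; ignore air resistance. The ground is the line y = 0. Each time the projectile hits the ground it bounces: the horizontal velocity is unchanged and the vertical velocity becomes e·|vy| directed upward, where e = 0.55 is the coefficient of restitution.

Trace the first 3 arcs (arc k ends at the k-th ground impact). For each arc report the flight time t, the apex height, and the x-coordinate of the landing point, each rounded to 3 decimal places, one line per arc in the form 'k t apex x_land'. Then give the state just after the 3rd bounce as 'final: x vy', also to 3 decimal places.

Arc 1: start y=17.590, vy=14.980 → t=3.963, apex=29.039, x_land=43.672, impact vy=-23.857
  bounce: vy ← 0.55·23.857 = 13.121
Arc 2: start y=0.000, vy=13.121 → t=2.678, apex=8.784, x_land=73.182, impact vy=-13.121
  bounce: vy ← 0.55·13.121 = 7.217
Arc 3: start y=0.000, vy=7.217 → t=1.473, apex=2.657, x_land=89.412, impact vy=-7.217
  bounce: vy ← 0.55·7.217 = 3.969

1 3.963 29.039 43.672
2 2.678 8.784 73.182
3 1.473 2.657 89.412
final: 89.412 3.969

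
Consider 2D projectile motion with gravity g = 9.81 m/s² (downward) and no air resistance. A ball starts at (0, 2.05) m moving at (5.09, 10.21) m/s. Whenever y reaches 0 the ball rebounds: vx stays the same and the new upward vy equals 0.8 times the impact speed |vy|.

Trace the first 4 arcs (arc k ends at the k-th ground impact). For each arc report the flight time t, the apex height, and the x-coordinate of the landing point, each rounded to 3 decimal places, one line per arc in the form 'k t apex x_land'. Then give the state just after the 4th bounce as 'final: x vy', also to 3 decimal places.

Arc 1: start y=2.050, vy=10.210 → t=2.266, apex=7.363, x_land=11.534, impact vy=-12.019
  bounce: vy ← 0.8·12.019 = 9.615
Arc 2: start y=0.000, vy=9.615 → t=1.960, apex=4.712, x_land=21.512, impact vy=-9.615
  bounce: vy ← 0.8·9.615 = 7.692
Arc 3: start y=0.000, vy=7.692 → t=1.568, apex=3.016, x_land=29.495, impact vy=-7.692
  bounce: vy ← 0.8·7.692 = 6.154
Arc 4: start y=0.000, vy=6.154 → t=1.255, apex=1.930, x_land=35.881, impact vy=-6.154
  bounce: vy ← 0.8·6.154 = 4.923

1 2.266 7.363 11.534
2 1.960 4.712 21.512
3 1.568 3.016 29.495
4 1.255 1.930 35.881
final: 35.881 4.923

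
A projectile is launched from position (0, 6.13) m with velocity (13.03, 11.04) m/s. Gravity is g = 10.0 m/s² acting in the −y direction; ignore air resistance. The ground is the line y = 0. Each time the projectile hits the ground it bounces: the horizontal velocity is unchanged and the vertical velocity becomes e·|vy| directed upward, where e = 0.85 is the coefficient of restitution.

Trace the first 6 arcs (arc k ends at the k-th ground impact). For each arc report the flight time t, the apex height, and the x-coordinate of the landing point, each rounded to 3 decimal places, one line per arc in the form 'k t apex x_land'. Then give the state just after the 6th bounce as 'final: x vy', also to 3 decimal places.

Arc 1: start y=6.130, vy=11.040 → t=2.668, apex=12.224, x_land=34.759, impact vy=-15.636
  bounce: vy ← 0.85·15.636 = 13.291
Arc 2: start y=0.000, vy=13.291 → t=2.658, apex=8.832, x_land=69.394, impact vy=-13.291
  bounce: vy ← 0.85·13.291 = 11.297
Arc 3: start y=0.000, vy=11.297 → t=2.259, apex=6.381, x_land=98.834, impact vy=-11.297
  bounce: vy ← 0.85·11.297 = 9.602
Arc 4: start y=0.000, vy=9.602 → t=1.920, apex=4.610, x_land=123.857, impact vy=-9.602
  bounce: vy ← 0.85·9.602 = 8.162
Arc 5: start y=0.000, vy=8.162 → t=1.632, apex=3.331, x_land=145.128, impact vy=-8.162
  bounce: vy ← 0.85·8.162 = 6.938
Arc 6: start y=0.000, vy=6.938 → t=1.388, apex=2.407, x_land=163.208, impact vy=-6.938
  bounce: vy ← 0.85·6.938 = 5.897

1 2.668 12.224 34.759
2 2.658 8.832 69.394
3 2.259 6.381 98.834
4 1.920 4.610 123.857
5 1.632 3.331 145.128
6 1.388 2.407 163.208
final: 163.208 5.897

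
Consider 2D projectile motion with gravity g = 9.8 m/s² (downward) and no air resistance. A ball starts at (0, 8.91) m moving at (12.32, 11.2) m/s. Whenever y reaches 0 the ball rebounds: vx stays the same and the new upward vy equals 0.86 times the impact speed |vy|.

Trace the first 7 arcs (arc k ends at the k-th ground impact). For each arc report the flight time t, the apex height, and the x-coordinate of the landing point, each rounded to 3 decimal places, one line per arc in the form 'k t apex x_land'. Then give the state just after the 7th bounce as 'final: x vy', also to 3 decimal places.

Arc 1: start y=8.910, vy=11.200 → t=2.910, apex=15.310, x_land=35.857, impact vy=-17.323
  bounce: vy ← 0.86·17.323 = 14.898
Arc 2: start y=0.000, vy=14.898 → t=3.040, apex=11.323, x_land=73.314, impact vy=-14.898
  bounce: vy ← 0.86·14.898 = 12.812
Arc 3: start y=0.000, vy=12.812 → t=2.615, apex=8.375, x_land=105.526, impact vy=-12.812
  bounce: vy ← 0.86·12.812 = 11.018
Arc 4: start y=0.000, vy=11.018 → t=2.249, apex=6.194, x_land=133.229, impact vy=-11.018
  bounce: vy ← 0.86·11.018 = 9.476
Arc 5: start y=0.000, vy=9.476 → t=1.934, apex=4.581, x_land=157.054, impact vy=-9.476
  bounce: vy ← 0.86·9.476 = 8.149
Arc 6: start y=0.000, vy=8.149 → t=1.663, apex=3.388, x_land=177.543, impact vy=-8.149
  bounce: vy ← 0.86·8.149 = 7.008
Arc 7: start y=0.000, vy=7.008 → t=1.430, apex=2.506, x_land=195.164, impact vy=-7.008
  bounce: vy ← 0.86·7.008 = 6.027

1 2.910 15.310 35.857
2 3.040 11.323 73.314
3 2.615 8.375 105.526
4 2.249 6.194 133.229
5 1.934 4.581 157.054
6 1.663 3.388 177.543
7 1.430 2.506 195.164
final: 195.164 6.027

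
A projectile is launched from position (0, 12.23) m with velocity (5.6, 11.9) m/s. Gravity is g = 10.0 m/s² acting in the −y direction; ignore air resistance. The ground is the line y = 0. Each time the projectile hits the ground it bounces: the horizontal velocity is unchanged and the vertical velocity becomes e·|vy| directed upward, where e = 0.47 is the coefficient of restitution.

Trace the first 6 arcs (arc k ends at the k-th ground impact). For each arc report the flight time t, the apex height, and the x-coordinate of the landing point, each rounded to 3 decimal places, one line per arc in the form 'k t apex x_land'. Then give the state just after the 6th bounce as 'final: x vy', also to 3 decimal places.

Arc 1: start y=12.230, vy=11.900 → t=3.155, apex=19.311, x_land=17.669, impact vy=-19.652
  bounce: vy ← 0.47·19.652 = 9.237
Arc 2: start y=0.000, vy=9.237 → t=1.847, apex=4.266, x_land=28.014, impact vy=-9.237
  bounce: vy ← 0.47·9.237 = 4.341
Arc 3: start y=0.000, vy=4.341 → t=0.868, apex=0.942, x_land=32.876, impact vy=-4.341
  bounce: vy ← 0.47·4.341 = 2.040
Arc 4: start y=0.000, vy=2.040 → t=0.408, apex=0.208, x_land=35.161, impact vy=-2.040
  bounce: vy ← 0.47·2.040 = 0.959
Arc 5: start y=0.000, vy=0.959 → t=0.192, apex=0.046, x_land=36.236, impact vy=-0.959
  bounce: vy ← 0.47·0.959 = 0.451
Arc 6: start y=0.000, vy=0.451 → t=0.090, apex=0.010, x_land=36.740, impact vy=-0.451
  bounce: vy ← 0.47·0.451 = 0.212

1 3.155 19.311 17.669
2 1.847 4.266 28.014
3 0.868 0.942 32.876
4 0.408 0.208 35.161
5 0.192 0.046 36.236
6 0.090 0.010 36.740
final: 36.740 0.212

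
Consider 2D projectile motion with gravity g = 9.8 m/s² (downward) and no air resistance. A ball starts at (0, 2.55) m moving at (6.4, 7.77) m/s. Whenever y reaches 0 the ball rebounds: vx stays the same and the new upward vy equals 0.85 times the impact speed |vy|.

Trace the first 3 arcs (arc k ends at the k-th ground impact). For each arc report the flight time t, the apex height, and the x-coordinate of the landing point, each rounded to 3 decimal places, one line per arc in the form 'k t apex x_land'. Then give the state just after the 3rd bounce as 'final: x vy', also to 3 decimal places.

Arc 1: start y=2.550, vy=7.770 → t=1.865, apex=5.630, x_land=11.935, impact vy=-10.505
  bounce: vy ← 0.85·10.505 = 8.929
Arc 2: start y=0.000, vy=8.929 → t=1.822, apex=4.068, x_land=23.597, impact vy=-8.929
  bounce: vy ← 0.85·8.929 = 7.590
Arc 3: start y=0.000, vy=7.590 → t=1.549, apex=2.939, x_land=33.510, impact vy=-7.590
  bounce: vy ← 0.85·7.590 = 6.451

1 1.865 5.630 11.935
2 1.822 4.068 23.597
3 1.549 2.939 33.510
final: 33.510 6.451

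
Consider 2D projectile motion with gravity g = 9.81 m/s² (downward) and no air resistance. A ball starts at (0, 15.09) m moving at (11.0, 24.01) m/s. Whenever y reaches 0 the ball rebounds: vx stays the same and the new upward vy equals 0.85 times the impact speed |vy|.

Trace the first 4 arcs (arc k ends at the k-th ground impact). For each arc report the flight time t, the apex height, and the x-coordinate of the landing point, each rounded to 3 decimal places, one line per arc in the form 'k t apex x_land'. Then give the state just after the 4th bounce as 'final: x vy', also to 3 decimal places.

Arc 1: start y=15.090, vy=24.010 → t=5.459, apex=44.472, x_land=60.045, impact vy=-29.539
  bounce: vy ← 0.85·29.539 = 25.108
Arc 2: start y=0.000, vy=25.108 → t=5.119, apex=32.131, x_land=116.352, impact vy=-25.108
  bounce: vy ← 0.85·25.108 = 21.342
Arc 3: start y=0.000, vy=21.342 → t=4.351, apex=23.215, x_land=164.214, impact vy=-21.342
  bounce: vy ← 0.85·21.342 = 18.141
Arc 4: start y=0.000, vy=18.141 → t=3.698, apex=16.773, x_land=204.896, impact vy=-18.141
  bounce: vy ← 0.85·18.141 = 15.419

1 5.459 44.472 60.045
2 5.119 32.131 116.352
3 4.351 23.215 164.214
4 3.698 16.773 204.896
final: 204.896 15.419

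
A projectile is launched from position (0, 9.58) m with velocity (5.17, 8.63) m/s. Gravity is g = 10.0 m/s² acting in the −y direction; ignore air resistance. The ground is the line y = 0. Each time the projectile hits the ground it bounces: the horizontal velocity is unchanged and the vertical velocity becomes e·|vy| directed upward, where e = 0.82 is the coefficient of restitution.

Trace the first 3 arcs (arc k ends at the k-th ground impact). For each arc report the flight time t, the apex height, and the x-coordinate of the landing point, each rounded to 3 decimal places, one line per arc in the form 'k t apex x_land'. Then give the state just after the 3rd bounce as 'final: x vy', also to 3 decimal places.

Arc 1: start y=9.580, vy=8.630 → t=2.494, apex=13.304, x_land=12.895, impact vy=-16.312
  bounce: vy ← 0.82·16.312 = 13.376
Arc 2: start y=0.000, vy=13.376 → t=2.675, apex=8.946, x_land=26.725, impact vy=-13.376
  bounce: vy ← 0.82·13.376 = 10.968
Arc 3: start y=0.000, vy=10.968 → t=2.194, apex=6.015, x_land=38.066, impact vy=-10.968
  bounce: vy ← 0.82·10.968 = 8.994

1 2.494 13.304 12.895
2 2.675 8.946 26.725
3 2.194 6.015 38.066
final: 38.066 8.994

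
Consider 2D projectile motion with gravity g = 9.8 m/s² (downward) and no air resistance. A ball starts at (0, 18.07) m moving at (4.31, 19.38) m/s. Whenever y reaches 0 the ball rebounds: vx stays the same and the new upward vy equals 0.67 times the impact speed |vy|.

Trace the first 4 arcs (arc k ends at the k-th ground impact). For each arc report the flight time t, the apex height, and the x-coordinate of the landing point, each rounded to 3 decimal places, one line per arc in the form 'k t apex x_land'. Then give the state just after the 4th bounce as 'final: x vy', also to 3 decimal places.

1 4.734 37.232 20.404
2 3.694 16.714 36.324
3 2.475 7.503 46.990
4 1.658 3.368 54.137
final: 54.137 5.444

Arc 1: start y=18.070, vy=19.380 → t=4.734, apex=37.232, x_land=20.404, impact vy=-27.014
  bounce: vy ← 0.67·27.014 = 18.099
Arc 2: start y=0.000, vy=18.099 → t=3.694, apex=16.714, x_land=36.324, impact vy=-18.099
  bounce: vy ← 0.67·18.099 = 12.127
Arc 3: start y=0.000, vy=12.127 → t=2.475, apex=7.503, x_land=46.990, impact vy=-12.127
  bounce: vy ← 0.67·12.127 = 8.125
Arc 4: start y=0.000, vy=8.125 → t=1.658, apex=3.368, x_land=54.137, impact vy=-8.125
  bounce: vy ← 0.67·8.125 = 5.444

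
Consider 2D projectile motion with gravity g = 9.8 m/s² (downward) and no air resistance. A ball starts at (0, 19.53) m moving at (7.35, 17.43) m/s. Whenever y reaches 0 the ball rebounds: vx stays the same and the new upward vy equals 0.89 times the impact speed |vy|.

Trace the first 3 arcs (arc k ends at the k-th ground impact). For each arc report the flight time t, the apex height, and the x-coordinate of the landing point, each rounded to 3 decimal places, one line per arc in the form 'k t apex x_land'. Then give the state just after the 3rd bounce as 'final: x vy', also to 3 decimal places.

Arc 1: start y=19.530, vy=17.430 → t=4.452, apex=35.030, x_land=32.725, impact vy=-26.203
  bounce: vy ← 0.89·26.203 = 23.321
Arc 2: start y=0.000, vy=23.321 → t=4.759, apex=27.747, x_land=67.706, impact vy=-23.321
  bounce: vy ← 0.89·23.321 = 20.755
Arc 3: start y=0.000, vy=20.755 → t=4.236, apex=21.979, x_land=98.839, impact vy=-20.755
  bounce: vy ← 0.89·20.755 = 18.472

1 4.452 35.030 32.725
2 4.759 27.747 67.706
3 4.236 21.979 98.839
final: 98.839 18.472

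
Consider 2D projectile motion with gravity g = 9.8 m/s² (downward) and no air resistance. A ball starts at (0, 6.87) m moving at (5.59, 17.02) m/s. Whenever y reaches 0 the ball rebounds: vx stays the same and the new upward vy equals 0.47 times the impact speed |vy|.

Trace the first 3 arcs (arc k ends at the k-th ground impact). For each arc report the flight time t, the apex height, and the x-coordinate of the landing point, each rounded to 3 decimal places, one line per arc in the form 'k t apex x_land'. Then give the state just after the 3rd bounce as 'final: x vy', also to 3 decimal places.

1 3.839 21.650 21.458
2 1.976 4.782 32.503
3 0.929 1.056 37.695
final: 37.695 2.139

Arc 1: start y=6.870, vy=17.020 → t=3.839, apex=21.650, x_land=21.458, impact vy=-20.599
  bounce: vy ← 0.47·20.599 = 9.682
Arc 2: start y=0.000, vy=9.682 → t=1.976, apex=4.782, x_land=32.503, impact vy=-9.682
  bounce: vy ← 0.47·9.682 = 4.550
Arc 3: start y=0.000, vy=4.550 → t=0.929, apex=1.056, x_land=37.695, impact vy=-4.550
  bounce: vy ← 0.47·4.550 = 2.139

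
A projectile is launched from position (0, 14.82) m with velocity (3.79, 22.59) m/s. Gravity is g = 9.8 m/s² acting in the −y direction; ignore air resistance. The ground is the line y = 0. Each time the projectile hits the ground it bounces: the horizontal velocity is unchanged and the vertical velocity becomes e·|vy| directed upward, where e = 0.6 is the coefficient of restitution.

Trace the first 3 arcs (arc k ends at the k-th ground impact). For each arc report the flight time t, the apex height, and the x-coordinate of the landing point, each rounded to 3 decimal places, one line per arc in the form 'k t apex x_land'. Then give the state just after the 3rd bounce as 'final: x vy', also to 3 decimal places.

1 5.193 40.856 19.680
2 3.465 14.708 32.813
3 2.079 5.295 40.692
final: 40.692 6.112

Arc 1: start y=14.820, vy=22.590 → t=5.193, apex=40.856, x_land=19.680, impact vy=-28.298
  bounce: vy ← 0.6·28.298 = 16.979
Arc 2: start y=0.000, vy=16.979 → t=3.465, apex=14.708, x_land=32.813, impact vy=-16.979
  bounce: vy ← 0.6·16.979 = 10.187
Arc 3: start y=0.000, vy=10.187 → t=2.079, apex=5.295, x_land=40.692, impact vy=-10.187
  bounce: vy ← 0.6·10.187 = 6.112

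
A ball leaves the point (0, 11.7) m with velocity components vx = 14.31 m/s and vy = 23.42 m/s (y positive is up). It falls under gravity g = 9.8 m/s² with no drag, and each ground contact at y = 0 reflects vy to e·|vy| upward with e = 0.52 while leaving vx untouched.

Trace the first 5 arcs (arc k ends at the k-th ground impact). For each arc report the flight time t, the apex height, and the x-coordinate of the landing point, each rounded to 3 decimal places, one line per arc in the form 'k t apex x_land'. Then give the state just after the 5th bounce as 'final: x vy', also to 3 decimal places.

1 5.236 39.685 74.922
2 2.960 10.731 117.275
3 1.539 2.902 139.299
4 0.800 0.785 150.751
5 0.416 0.212 156.706
final: 156.706 1.060

Arc 1: start y=11.700, vy=23.420 → t=5.236, apex=39.685, x_land=74.922, impact vy=-27.889
  bounce: vy ← 0.52·27.889 = 14.502
Arc 2: start y=0.000, vy=14.502 → t=2.960, apex=10.731, x_land=117.275, impact vy=-14.502
  bounce: vy ← 0.52·14.502 = 7.541
Arc 3: start y=0.000, vy=7.541 → t=1.539, apex=2.902, x_land=139.299, impact vy=-7.541
  bounce: vy ← 0.52·7.541 = 3.921
Arc 4: start y=0.000, vy=3.921 → t=0.800, apex=0.785, x_land=150.751, impact vy=-3.921
  bounce: vy ← 0.52·3.921 = 2.039
Arc 5: start y=0.000, vy=2.039 → t=0.416, apex=0.212, x_land=156.706, impact vy=-2.039
  bounce: vy ← 0.52·2.039 = 1.060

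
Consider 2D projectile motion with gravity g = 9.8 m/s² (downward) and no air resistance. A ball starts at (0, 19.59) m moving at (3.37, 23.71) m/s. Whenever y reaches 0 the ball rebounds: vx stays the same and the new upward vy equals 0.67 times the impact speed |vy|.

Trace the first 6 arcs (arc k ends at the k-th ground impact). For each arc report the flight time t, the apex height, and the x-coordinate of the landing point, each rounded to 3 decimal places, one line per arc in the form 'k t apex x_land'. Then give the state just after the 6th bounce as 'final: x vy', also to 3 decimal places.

1 5.558 48.272 18.731
2 4.206 21.669 32.904
3 2.818 9.727 42.401
4 1.888 4.367 48.763
5 1.265 1.960 53.026
6 0.848 0.880 55.883
final: 55.883 2.782

Arc 1: start y=19.590, vy=23.710 → t=5.558, apex=48.272, x_land=18.731, impact vy=-30.759
  bounce: vy ← 0.67·30.759 = 20.609
Arc 2: start y=0.000, vy=20.609 → t=4.206, apex=21.669, x_land=32.904, impact vy=-20.609
  bounce: vy ← 0.67·20.609 = 13.808
Arc 3: start y=0.000, vy=13.808 → t=2.818, apex=9.727, x_land=42.401, impact vy=-13.808
  bounce: vy ← 0.67·13.808 = 9.251
Arc 4: start y=0.000, vy=9.251 → t=1.888, apex=4.367, x_land=48.763, impact vy=-9.251
  bounce: vy ← 0.67·9.251 = 6.198
Arc 5: start y=0.000, vy=6.198 → t=1.265, apex=1.960, x_land=53.026, impact vy=-6.198
  bounce: vy ← 0.67·6.198 = 4.153
Arc 6: start y=0.000, vy=4.153 → t=0.848, apex=0.880, x_land=55.883, impact vy=-4.153
  bounce: vy ← 0.67·4.153 = 2.782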